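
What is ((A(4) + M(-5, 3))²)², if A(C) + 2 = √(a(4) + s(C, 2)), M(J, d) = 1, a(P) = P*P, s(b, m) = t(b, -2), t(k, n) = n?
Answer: (-1 + √14)⁴ ≈ 56.501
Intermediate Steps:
s(b, m) = -2
a(P) = P²
A(C) = -2 + √14 (A(C) = -2 + √(4² - 2) = -2 + √(16 - 2) = -2 + √14)
((A(4) + M(-5, 3))²)² = (((-2 + √14) + 1)²)² = ((-1 + √14)²)² = (-1 + √14)⁴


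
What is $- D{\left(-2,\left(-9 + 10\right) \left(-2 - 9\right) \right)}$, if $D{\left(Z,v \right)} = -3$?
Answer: $3$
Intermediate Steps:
$- D{\left(-2,\left(-9 + 10\right) \left(-2 - 9\right) \right)} = \left(-1\right) \left(-3\right) = 3$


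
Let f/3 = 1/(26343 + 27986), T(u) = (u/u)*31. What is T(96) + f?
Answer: 1684202/54329 ≈ 31.000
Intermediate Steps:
T(u) = 31 (T(u) = 1*31 = 31)
f = 3/54329 (f = 3/(26343 + 27986) = 3/54329 ≈ 5.5219e-5)
T(96) + f = 31 + 3/54329 = 1684202/54329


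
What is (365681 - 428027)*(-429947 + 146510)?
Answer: 17671163202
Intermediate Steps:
(365681 - 428027)*(-429947 + 146510) = -62346*(-283437) = 17671163202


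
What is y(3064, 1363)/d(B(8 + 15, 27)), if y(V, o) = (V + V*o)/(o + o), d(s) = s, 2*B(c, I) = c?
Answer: 4179296/31349 ≈ 133.32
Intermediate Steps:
B(c, I) = c/2
y(V, o) = (V + V*o)/(2*o) (y(V, o) = (V + V*o)/((2*o)) = (V + V*o)*(1/(2*o)) = (V + V*o)/(2*o))
y(3064, 1363)/d(B(8 + 15, 27)) = ((1/2)*3064*(1 + 1363)/1363)/(((8 + 15)/2)) = ((1/2)*3064*(1/1363)*1364)/(((1/2)*23)) = 2089648/(1363*(23/2)) = (2089648/1363)*(2/23) = 4179296/31349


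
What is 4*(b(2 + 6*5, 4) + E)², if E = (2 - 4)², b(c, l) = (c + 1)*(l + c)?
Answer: 5683456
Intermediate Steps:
b(c, l) = (1 + c)*(c + l)
E = 4 (E = (-2)² = 4)
4*(b(2 + 6*5, 4) + E)² = 4*(((2 + 6*5) + 4 + (2 + 6*5)² + (2 + 6*5)*4) + 4)² = 4*(((2 + 30) + 4 + (2 + 30)² + (2 + 30)*4) + 4)² = 4*((32 + 4 + 32² + 32*4) + 4)² = 4*((32 + 4 + 1024 + 128) + 4)² = 4*(1188 + 4)² = 4*1192² = 4*1420864 = 5683456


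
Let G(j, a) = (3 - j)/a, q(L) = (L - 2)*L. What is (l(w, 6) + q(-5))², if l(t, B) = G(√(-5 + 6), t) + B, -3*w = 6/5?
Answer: 1296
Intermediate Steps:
q(L) = L*(-2 + L) (q(L) = (-2 + L)*L = L*(-2 + L))
G(j, a) = (3 - j)/a
w = -⅖ (w = -2/5 = -⅓*6/5 = -⅖ ≈ -0.40000)
l(t, B) = B + 2/t (l(t, B) = (3 - √(-5 + 6))/t + B = (3 - √1)/t + B = (3 - 1*1)/t + B = (3 - 1)/t + B = 2/t + B = B + 2/t)
(l(w, 6) + q(-5))² = ((6 + 2/(-⅖)) - 5*(-2 - 5))² = ((6 + 2*(-5/2)) - 5*(-7))² = ((6 - 5) + 35)² = (1 + 35)² = 36² = 1296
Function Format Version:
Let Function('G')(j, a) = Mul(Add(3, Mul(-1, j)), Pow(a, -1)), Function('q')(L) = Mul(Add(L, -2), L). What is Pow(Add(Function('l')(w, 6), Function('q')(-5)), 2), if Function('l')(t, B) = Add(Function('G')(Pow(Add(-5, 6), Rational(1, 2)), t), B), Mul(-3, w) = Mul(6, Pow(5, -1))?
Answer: 1296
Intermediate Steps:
Function('q')(L) = Mul(L, Add(-2, L)) (Function('q')(L) = Mul(Add(-2, L), L) = Mul(L, Add(-2, L)))
Function('G')(j, a) = Mul(Pow(a, -1), Add(3, Mul(-1, j)))
w = Rational(-2, 5) (w = Mul(Rational(-1, 3), Mul(6, Pow(5, -1))) = Mul(Rational(-1, 3), Mul(6, Rational(1, 5))) = Mul(Rational(-1, 3), Rational(6, 5)) = Rational(-2, 5) ≈ -0.40000)
Function('l')(t, B) = Add(B, Mul(2, Pow(t, -1))) (Function('l')(t, B) = Add(Mul(Pow(t, -1), Add(3, Mul(-1, Pow(Add(-5, 6), Rational(1, 2))))), B) = Add(Mul(Pow(t, -1), Add(3, Mul(-1, Pow(1, Rational(1, 2))))), B) = Add(Mul(Pow(t, -1), Add(3, Mul(-1, 1))), B) = Add(Mul(Pow(t, -1), Add(3, -1)), B) = Add(Mul(Pow(t, -1), 2), B) = Add(Mul(2, Pow(t, -1)), B) = Add(B, Mul(2, Pow(t, -1))))
Pow(Add(Function('l')(w, 6), Function('q')(-5)), 2) = Pow(Add(Add(6, Mul(2, Pow(Rational(-2, 5), -1))), Mul(-5, Add(-2, -5))), 2) = Pow(Add(Add(6, Mul(2, Rational(-5, 2))), Mul(-5, -7)), 2) = Pow(Add(Add(6, -5), 35), 2) = Pow(Add(1, 35), 2) = Pow(36, 2) = 1296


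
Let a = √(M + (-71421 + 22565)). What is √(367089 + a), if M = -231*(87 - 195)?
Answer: √(367089 + 2*I*√5977) ≈ 605.88 + 0.128*I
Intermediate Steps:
M = 24948 (M = -231*(-108) = 24948)
a = 2*I*√5977 (a = √(24948 + (-71421 + 22565)) = √(24948 - 48856) = √(-23908) = 2*I*√5977 ≈ 154.62*I)
√(367089 + a) = √(367089 + 2*I*√5977)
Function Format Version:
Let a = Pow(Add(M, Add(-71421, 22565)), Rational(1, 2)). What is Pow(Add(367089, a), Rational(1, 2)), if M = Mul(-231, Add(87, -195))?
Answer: Pow(Add(367089, Mul(2, I, Pow(5977, Rational(1, 2)))), Rational(1, 2)) ≈ Add(605.88, Mul(0.128, I))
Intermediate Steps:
M = 24948 (M = Mul(-231, -108) = 24948)
a = Mul(2, I, Pow(5977, Rational(1, 2))) (a = Pow(Add(24948, Add(-71421, 22565)), Rational(1, 2)) = Pow(Add(24948, -48856), Rational(1, 2)) = Pow(-23908, Rational(1, 2)) = Mul(2, I, Pow(5977, Rational(1, 2))) ≈ Mul(154.62, I))
Pow(Add(367089, a), Rational(1, 2)) = Pow(Add(367089, Mul(2, I, Pow(5977, Rational(1, 2)))), Rational(1, 2))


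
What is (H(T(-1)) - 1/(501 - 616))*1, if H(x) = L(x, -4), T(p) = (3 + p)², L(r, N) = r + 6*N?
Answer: -2299/115 ≈ -19.991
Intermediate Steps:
H(x) = -24 + x (H(x) = x + 6*(-4) = x - 24 = -24 + x)
(H(T(-1)) - 1/(501 - 616))*1 = ((-24 + (3 - 1)²) - 1/(501 - 616))*1 = ((-24 + 2²) - 1/(-115))*1 = ((-24 + 4) - 1*(-1/115))*1 = (-20 + 1/115)*1 = -2299/115*1 = -2299/115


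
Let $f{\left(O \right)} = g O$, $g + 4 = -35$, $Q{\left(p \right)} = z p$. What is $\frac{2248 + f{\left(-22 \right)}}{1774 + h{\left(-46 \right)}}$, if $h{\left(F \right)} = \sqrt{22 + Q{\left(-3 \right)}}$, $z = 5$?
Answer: $\frac{5510044}{3147069} - \frac{3106 \sqrt{7}}{3147069} \approx 1.7482$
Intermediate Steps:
$Q{\left(p \right)} = 5 p$
$g = -39$ ($g = -4 - 35 = -39$)
$f{\left(O \right)} = - 39 O$
$h{\left(F \right)} = \sqrt{7}$ ($h{\left(F \right)} = \sqrt{22 + 5 \left(-3\right)} = \sqrt{22 - 15} = \sqrt{7}$)
$\frac{2248 + f{\left(-22 \right)}}{1774 + h{\left(-46 \right)}} = \frac{2248 - -858}{1774 + \sqrt{7}} = \frac{2248 + 858}{1774 + \sqrt{7}} = \frac{3106}{1774 + \sqrt{7}}$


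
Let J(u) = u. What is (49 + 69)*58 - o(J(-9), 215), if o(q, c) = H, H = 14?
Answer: 6830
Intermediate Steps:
o(q, c) = 14
(49 + 69)*58 - o(J(-9), 215) = (49 + 69)*58 - 1*14 = 118*58 - 14 = 6844 - 14 = 6830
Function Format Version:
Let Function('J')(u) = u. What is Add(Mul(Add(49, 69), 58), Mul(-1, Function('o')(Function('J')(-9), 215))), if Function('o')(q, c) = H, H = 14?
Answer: 6830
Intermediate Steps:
Function('o')(q, c) = 14
Add(Mul(Add(49, 69), 58), Mul(-1, Function('o')(Function('J')(-9), 215))) = Add(Mul(Add(49, 69), 58), Mul(-1, 14)) = Add(Mul(118, 58), -14) = Add(6844, -14) = 6830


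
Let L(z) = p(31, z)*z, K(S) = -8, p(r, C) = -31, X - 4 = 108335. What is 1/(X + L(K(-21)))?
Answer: 1/108587 ≈ 9.2092e-6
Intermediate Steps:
X = 108339 (X = 4 + 108335 = 108339)
L(z) = -31*z
1/(X + L(K(-21))) = 1/(108339 - 31*(-8)) = 1/(108339 + 248) = 1/108587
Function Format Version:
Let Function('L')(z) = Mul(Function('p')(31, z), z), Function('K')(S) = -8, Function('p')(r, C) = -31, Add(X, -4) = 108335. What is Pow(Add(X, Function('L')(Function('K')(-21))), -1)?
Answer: Rational(1, 108587) ≈ 9.2092e-6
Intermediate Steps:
X = 108339 (X = Add(4, 108335) = 108339)
Function('L')(z) = Mul(-31, z)
Pow(Add(X, Function('L')(Function('K')(-21))), -1) = Pow(Add(108339, Mul(-31, -8)), -1) = Pow(Add(108339, 248), -1) = Pow(108587, -1) = Rational(1, 108587)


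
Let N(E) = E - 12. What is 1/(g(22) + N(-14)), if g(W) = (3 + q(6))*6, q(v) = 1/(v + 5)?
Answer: -11/82 ≈ -0.13415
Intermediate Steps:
q(v) = 1/(5 + v)
g(W) = 204/11 (g(W) = (3 + 1/(5 + 6))*6 = (3 + 1/11)*6 = (34/11)*6 = 204/11)
N(E) = -12 + E
1/(g(22) + N(-14)) = 1/(204/11 + (-12 - 14)) = 1/(204/11 - 26) = 1/(-82/11) = -11/82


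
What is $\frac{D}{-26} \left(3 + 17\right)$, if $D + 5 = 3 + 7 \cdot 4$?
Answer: $-20$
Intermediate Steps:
$D = 26$ ($D = -5 + \left(3 + 7 \cdot 4\right) = -5 + \left(3 + 28\right) = -5 + 31 = 26$)
$\frac{D}{-26} \left(3 + 17\right) = \frac{26}{-26} \left(3 + 17\right) = 26 \left(- \frac{1}{26}\right) 20 = \left(-1\right) 20 = -20$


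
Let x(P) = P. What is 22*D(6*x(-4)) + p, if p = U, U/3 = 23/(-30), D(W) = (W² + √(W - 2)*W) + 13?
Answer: 129557/10 - 528*I*√26 ≈ 12956.0 - 2692.3*I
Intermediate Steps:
D(W) = 13 + W² + W*√(-2 + W) (D(W) = (W² + √(-2 + W)*W) + 13 = (W² + W*√(-2 + W)) + 13 = 13 + W² + W*√(-2 + W))
U = -23/10 (U = 3*(23/(-30)) = 3*(23*(-1/30)) = 3*(-23/30) = -23/10 ≈ -2.3000)
p = -23/10 ≈ -2.3000
22*D(6*x(-4)) + p = 22*(13 + (6*(-4))² + (6*(-4))*√(-2 + 6*(-4))) - 23/10 = 22*(13 + (-24)² - 24*√(-2 - 24)) - 23/10 = 22*(13 + 576 - 24*I*√26) - 23/10 = 22*(589 - 24*I*√26) - 23/10 = (12958 - 528*I*√26) - 23/10 = 129557/10 - 528*I*√26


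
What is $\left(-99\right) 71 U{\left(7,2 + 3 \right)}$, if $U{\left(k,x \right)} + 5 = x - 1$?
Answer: $7029$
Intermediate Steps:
$U{\left(k,x \right)} = -6 + x$ ($U{\left(k,x \right)} = -5 + \left(x - 1\right) = -5 + \left(-1 + x\right) = -6 + x$)
$\left(-99\right) 71 U{\left(7,2 + 3 \right)} = \left(-99\right) 71 \left(-6 + \left(2 + 3\right)\right) = - 7029 \left(-6 + 5\right) = \left(-7029\right) \left(-1\right) = 7029$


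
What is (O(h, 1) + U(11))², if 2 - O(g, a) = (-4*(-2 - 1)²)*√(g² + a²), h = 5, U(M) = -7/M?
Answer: 4077441/121 + 1080*√26/11 ≈ 34199.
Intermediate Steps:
O(g, a) = 2 + 36*√(a² + g²) (O(g, a) = 2 - (-4*(-2 - 1)²)*√(g² + a²) = 2 - (-4*(-3)²)*√(a² + g²) = 2 - (-4*9)*√(a² + g²) = 2 - (-36)*√(a² + g²) = 2 + 36*√(a² + g²))
(O(h, 1) + U(11))² = ((2 + 36*√(1² + 5²)) - 7/11)² = ((2 + 36*√(1 + 25)) - 7*1/11)² = ((2 + 36*√26) - 7/11)² = (15/11 + 36*√26)²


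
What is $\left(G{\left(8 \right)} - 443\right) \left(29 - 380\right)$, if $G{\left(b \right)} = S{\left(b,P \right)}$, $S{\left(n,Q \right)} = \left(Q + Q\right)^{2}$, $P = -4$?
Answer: $133029$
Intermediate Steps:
$S{\left(n,Q \right)} = 4 Q^{2}$ ($S{\left(n,Q \right)} = \left(2 Q\right)^{2} = 4 Q^{2}$)
$G{\left(b \right)} = 64$ ($G{\left(b \right)} = 4 \left(-4\right)^{2} = 4 \cdot 16 = 64$)
$\left(G{\left(8 \right)} - 443\right) \left(29 - 380\right) = \left(64 - 443\right) \left(29 - 380\right) = \left(-379\right) \left(-351\right) = 133029$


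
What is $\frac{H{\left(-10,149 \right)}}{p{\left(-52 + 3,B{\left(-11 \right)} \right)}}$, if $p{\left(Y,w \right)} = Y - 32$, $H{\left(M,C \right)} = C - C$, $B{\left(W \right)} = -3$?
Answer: $0$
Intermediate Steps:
$H{\left(M,C \right)} = 0$
$p{\left(Y,w \right)} = -32 + Y$
$\frac{H{\left(-10,149 \right)}}{p{\left(-52 + 3,B{\left(-11 \right)} \right)}} = \frac{0}{-32 + \left(-52 + 3\right)} = \frac{0}{-32 - 49} = \frac{0}{-81} = 0 \left(- \frac{1}{81}\right) = 0$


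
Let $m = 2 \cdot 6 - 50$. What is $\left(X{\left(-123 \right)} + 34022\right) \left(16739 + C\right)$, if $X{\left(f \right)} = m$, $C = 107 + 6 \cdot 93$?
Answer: $591457536$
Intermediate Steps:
$C = 665$ ($C = 107 + 558 = 665$)
$m = -38$ ($m = 12 - 50 = -38$)
$X{\left(f \right)} = -38$
$\left(X{\left(-123 \right)} + 34022\right) \left(16739 + C\right) = \left(-38 + 34022\right) \left(16739 + 665\right) = 33984 \cdot 17404 = 591457536$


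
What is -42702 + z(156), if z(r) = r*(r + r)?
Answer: 5970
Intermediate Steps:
z(r) = 2*r² (z(r) = r*(2*r) = 2*r²)
-42702 + z(156) = -42702 + 2*156² = -42702 + 2*24336 = -42702 + 48672 = 5970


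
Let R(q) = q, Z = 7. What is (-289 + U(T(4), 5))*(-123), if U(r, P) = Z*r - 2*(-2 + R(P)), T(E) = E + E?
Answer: 29397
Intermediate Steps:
T(E) = 2*E
U(r, P) = 4 - 2*P + 7*r (U(r, P) = 7*r - 2*(-2 + P) = 7*r + (4 - 2*P) = 4 - 2*P + 7*r)
(-289 + U(T(4), 5))*(-123) = (-289 + (4 - 2*5 + 7*(2*4)))*(-123) = (-289 + (4 - 10 + 7*8))*(-123) = (-289 + (4 - 10 + 56))*(-123) = (-289 + 50)*(-123) = -239*(-123) = 29397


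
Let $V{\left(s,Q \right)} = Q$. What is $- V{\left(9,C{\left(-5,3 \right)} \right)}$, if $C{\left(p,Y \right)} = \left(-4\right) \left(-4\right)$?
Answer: $-16$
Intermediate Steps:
$C{\left(p,Y \right)} = 16$
$- V{\left(9,C{\left(-5,3 \right)} \right)} = \left(-1\right) 16 = -16$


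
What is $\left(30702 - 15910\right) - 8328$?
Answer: $6464$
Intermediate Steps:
$\left(30702 - 15910\right) - 8328 = 14792 - 8328 = 6464$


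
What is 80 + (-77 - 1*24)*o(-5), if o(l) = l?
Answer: 585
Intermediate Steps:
80 + (-77 - 1*24)*o(-5) = 80 + (-77 - 1*24)*(-5) = 80 + (-77 - 24)*(-5) = 80 - 101*(-5) = 80 + 505 = 585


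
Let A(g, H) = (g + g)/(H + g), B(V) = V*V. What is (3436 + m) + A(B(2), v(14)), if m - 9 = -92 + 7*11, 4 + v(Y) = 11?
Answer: 37738/11 ≈ 3430.7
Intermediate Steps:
v(Y) = 7 (v(Y) = -4 + 11 = 7)
B(V) = V²
m = -6 (m = 9 + (-92 + 7*11) = 9 + (-92 + 77) = 9 - 15 = -6)
A(g, H) = 2*g/(H + g) (A(g, H) = (2*g)/(H + g) = 2*g/(H + g))
(3436 + m) + A(B(2), v(14)) = (3436 - 6) + 2*2²/(7 + 2²) = 3430 + 2*4/(7 + 4) = 3430 + 2*4/11 = 3430 + 2*4*(1/11) = 3430 + 8/11 = 37738/11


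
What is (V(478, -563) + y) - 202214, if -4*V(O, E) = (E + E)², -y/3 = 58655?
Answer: -695148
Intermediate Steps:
y = -175965 (y = -3*58655 = -175965)
V(O, E) = -E² (V(O, E) = -(E + E)²/4 = -4*E²/4 = -E²)
(V(478, -563) + y) - 202214 = (-1*(-563)² - 175965) - 202214 = (-1*316969 - 175965) - 202214 = (-316969 - 175965) - 202214 = -492934 - 202214 = -695148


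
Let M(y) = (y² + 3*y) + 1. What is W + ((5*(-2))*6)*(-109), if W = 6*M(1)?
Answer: 6570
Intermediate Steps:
M(y) = 1 + y² + 3*y
W = 30 (W = 6*(1 + 1² + 3*1) = 6*(1 + 1 + 3) = 6*5 = 30)
W + ((5*(-2))*6)*(-109) = 30 + ((5*(-2))*6)*(-109) = 30 - 10*6*(-109) = 30 - 60*(-109) = 30 + 6540 = 6570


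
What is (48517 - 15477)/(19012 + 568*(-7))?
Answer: 1180/537 ≈ 2.1974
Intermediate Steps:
(48517 - 15477)/(19012 + 568*(-7)) = 33040/(19012 - 3976) = 33040/15036 = 33040*(1/15036) = 1180/537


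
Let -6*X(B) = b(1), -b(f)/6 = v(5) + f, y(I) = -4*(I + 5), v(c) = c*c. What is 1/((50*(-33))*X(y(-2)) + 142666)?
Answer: 1/99766 ≈ 1.0023e-5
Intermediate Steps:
v(c) = c**2
y(I) = -20 - 4*I (y(I) = -4*(5 + I) = -20 - 4*I)
b(f) = -150 - 6*f (b(f) = -6*(5**2 + f) = -6*(25 + f) = -150 - 6*f)
X(B) = 26 (X(B) = -(-150 - 6*1)/6 = -(-150 - 6)/6 = -1/6*(-156) = 26)
1/((50*(-33))*X(y(-2)) + 142666) = 1/((50*(-33))*26 + 142666) = 1/(-1650*26 + 142666) = 1/(-42900 + 142666) = 1/99766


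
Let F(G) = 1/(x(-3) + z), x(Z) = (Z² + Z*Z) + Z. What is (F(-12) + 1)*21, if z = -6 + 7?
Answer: 357/16 ≈ 22.313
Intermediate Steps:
z = 1
x(Z) = Z + 2*Z² (x(Z) = (Z² + Z²) + Z = 2*Z² + Z = Z + 2*Z²)
F(G) = 1/16 (F(G) = 1/(-3*(1 + 2*(-3)) + 1) = 1/(-3*(1 - 6) + 1) = 1/(-3*(-5) + 1) = 1/(15 + 1) = 1/16)
(F(-12) + 1)*21 = (1/16 + 1)*21 = (17/16)*21 = 357/16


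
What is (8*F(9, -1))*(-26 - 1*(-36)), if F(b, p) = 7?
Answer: 560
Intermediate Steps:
(8*F(9, -1))*(-26 - 1*(-36)) = (8*7)*(-26 - 1*(-36)) = 56*(-26 + 36) = 56*10 = 560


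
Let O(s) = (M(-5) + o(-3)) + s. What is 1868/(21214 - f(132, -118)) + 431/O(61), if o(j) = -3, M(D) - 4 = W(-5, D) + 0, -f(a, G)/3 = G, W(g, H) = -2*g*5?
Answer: 328567/83440 ≈ 3.9378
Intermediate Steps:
W(g, H) = -10*g
f(a, G) = -3*G
M(D) = 54 (M(D) = 4 + (-10*(-5) + 0) = 4 + (50 + 0) = 4 + 50 = 54)
O(s) = 51 + s (O(s) = (54 - 3) + s = 51 + s)
1868/(21214 - f(132, -118)) + 431/O(61) = 1868/(21214 - (-3)*(-118)) + 431/(51 + 61) = 1868/(21214 - 1*354) + 431/112 = 1868/(21214 - 354) + 431*(1/112) = 1868/20860 + 431/112 = 1868*(1/20860) + 431/112 = 467/5215 + 431/112 = 328567/83440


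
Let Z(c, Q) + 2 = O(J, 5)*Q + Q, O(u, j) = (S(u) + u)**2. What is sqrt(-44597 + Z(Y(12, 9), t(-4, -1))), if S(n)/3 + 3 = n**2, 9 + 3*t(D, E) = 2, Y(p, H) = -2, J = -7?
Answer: I*sqrt(761793)/3 ≈ 290.94*I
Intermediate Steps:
t(D, E) = -7/3 (t(D, E) = -3 + (1/3)*2 = -3 + 2/3 = -7/3)
S(n) = -9 + 3*n**2
O(u, j) = (-9 + u + 3*u**2)**2 (O(u, j) = ((-9 + 3*u**2) + u)**2 = (-9 + u + 3*u**2)**2)
Z(c, Q) = -2 + 17162*Q (Z(c, Q) = -2 + ((-9 - 7 + 3*(-7)**2)**2*Q + Q) = -2 + ((-9 - 7 + 3*49)**2*Q + Q) = -2 + ((-9 - 7 + 147)**2*Q + Q) = -2 + (131**2*Q + Q) = -2 + (17161*Q + Q) = -2 + 17162*Q)
sqrt(-44597 + Z(Y(12, 9), t(-4, -1))) = sqrt(-44597 + (-2 + 17162*(-7/3))) = sqrt(-44597 + (-2 - 120134/3)) = sqrt(-44597 - 120140/3) = sqrt(-253931/3) = I*sqrt(761793)/3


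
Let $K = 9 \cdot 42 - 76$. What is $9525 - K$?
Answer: $9223$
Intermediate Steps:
$K = 302$ ($K = 378 - 76 = 302$)
$9525 - K = 9525 - 302 = 9223$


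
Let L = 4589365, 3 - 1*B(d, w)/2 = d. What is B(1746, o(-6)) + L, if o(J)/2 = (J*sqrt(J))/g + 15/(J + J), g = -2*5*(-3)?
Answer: 4585879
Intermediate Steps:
g = 30 (g = -10*(-3) = 30)
o(J) = 15/J + J**(3/2)/15 (o(J) = 2*((J*sqrt(J))/30 + 15/(J + J)) = 2*(J**(3/2)*(1/30) + 15/((2*J))) = 2*(J**(3/2)/30 + 15*(1/(2*J))) = 2*(J**(3/2)/30 + 15/(2*J)) = 15/J + J**(3/2)/15)
B(d, w) = 6 - 2*d
B(1746, o(-6)) + L = (6 - 2*1746) + 4589365 = (6 - 3492) + 4589365 = -3486 + 4589365 = 4585879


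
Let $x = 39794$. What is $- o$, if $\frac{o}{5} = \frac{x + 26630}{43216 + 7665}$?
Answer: $- \frac{332120}{50881} \approx -6.5274$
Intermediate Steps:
$o = \frac{332120}{50881}$ ($o = 5 \frac{39794 + 26630}{43216 + 7665} = 5 \cdot \frac{66424}{50881} = \frac{332120}{50881} \approx 6.5274$)
$- o = \left(-1\right) \frac{332120}{50881} = - \frac{332120}{50881}$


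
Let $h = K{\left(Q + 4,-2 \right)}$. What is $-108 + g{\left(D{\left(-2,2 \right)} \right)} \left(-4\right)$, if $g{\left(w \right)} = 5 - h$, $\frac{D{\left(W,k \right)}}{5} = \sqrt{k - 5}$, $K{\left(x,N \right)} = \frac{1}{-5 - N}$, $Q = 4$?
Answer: $- \frac{388}{3} \approx -129.33$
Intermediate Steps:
$h = - \frac{1}{3}$ ($h = - \frac{1}{5 - 2} = - \frac{1}{3} \approx -0.33333$)
$D{\left(W,k \right)} = 5 \sqrt{-5 + k}$ ($D{\left(W,k \right)} = 5 \sqrt{k - 5} = 5 \sqrt{-5 + k}$)
$g{\left(w \right)} = \frac{16}{3}$ ($g{\left(w \right)} = 5 - - \frac{1}{3} = 5 + \frac{1}{3} = \frac{16}{3}$)
$-108 + g{\left(D{\left(-2,2 \right)} \right)} \left(-4\right) = -108 + \frac{16}{3} \left(-4\right) = -108 - \frac{64}{3} = - \frac{388}{3}$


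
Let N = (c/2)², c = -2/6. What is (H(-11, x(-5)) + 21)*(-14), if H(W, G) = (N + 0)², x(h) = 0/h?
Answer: -190519/648 ≈ -294.01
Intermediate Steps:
c = -⅓ (c = -2*⅙ = -⅓ ≈ -0.33333)
N = 1/36 (N = (-⅓/2)² = (-⅓*½)² = (-⅙)² = 1/36 ≈ 0.027778)
x(h) = 0
H(W, G) = 1/1296 (H(W, G) = (1/36 + 0)² = (1/36)² = 1/1296)
(H(-11, x(-5)) + 21)*(-14) = (1/1296 + 21)*(-14) = (27217/1296)*(-14) = -190519/648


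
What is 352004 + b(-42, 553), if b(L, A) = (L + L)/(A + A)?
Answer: 27808310/79 ≈ 3.5200e+5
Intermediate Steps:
b(L, A) = L/A (b(L, A) = (2*L)/((2*A)) = (2*L)*(1/(2*A)) = L/A)
352004 + b(-42, 553) = 352004 - 42/553 = 352004 - 42*1/553 = 352004 - 6/79 = 27808310/79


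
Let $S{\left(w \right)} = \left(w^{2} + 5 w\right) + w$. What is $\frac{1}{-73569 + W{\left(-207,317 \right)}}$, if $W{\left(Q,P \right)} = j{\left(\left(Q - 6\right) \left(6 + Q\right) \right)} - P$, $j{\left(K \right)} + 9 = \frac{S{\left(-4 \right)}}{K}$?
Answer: $- \frac{42813}{3163666643} \approx -1.3533 \cdot 10^{-5}$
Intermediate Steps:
$S{\left(w \right)} = w^{2} + 6 w$
$j{\left(K \right)} = -9 - \frac{8}{K}$ ($j{\left(K \right)} = -9 + \frac{\left(-4\right) \left(6 - 4\right)}{K} = -9 + \frac{\left(-4\right) 2}{K} = -9 - \frac{8}{K}$)
$W{\left(Q,P \right)} = -9 - P - \frac{8}{\left(-6 + Q\right) \left(6 + Q\right)}$ ($W{\left(Q,P \right)} = \left(-9 - \frac{8}{\left(Q - 6\right) \left(6 + Q\right)}\right) - P = \left(-9 - \frac{8}{\left(-6 + Q\right) \left(6 + Q\right)}\right) - P = -9 - P - \frac{8}{\left(-6 + Q\right) \left(6 + Q\right)}$)
$\frac{1}{-73569 + W{\left(-207,317 \right)}} = \frac{1}{-73569 + \frac{-8 + \left(-36 + \left(-207\right)^{2}\right) \left(-9 - 317\right)}{-36 + \left(-207\right)^{2}}} = \frac{1}{-73569 + \frac{-8 + \left(-36 + 42849\right) \left(-9 - 317\right)}{-36 + 42849}} = \frac{1}{-73569 + \frac{-8 + 42813 \left(-326\right)}{42813}} = \frac{1}{-73569 + \frac{-8 - 13957038}{42813}} = \frac{1}{-73569 + \frac{1}{42813} \left(-13957046\right)} = \frac{1}{-73569 - \frac{13957046}{42813}} = \frac{1}{- \frac{3163666643}{42813}} = - \frac{42813}{3163666643}$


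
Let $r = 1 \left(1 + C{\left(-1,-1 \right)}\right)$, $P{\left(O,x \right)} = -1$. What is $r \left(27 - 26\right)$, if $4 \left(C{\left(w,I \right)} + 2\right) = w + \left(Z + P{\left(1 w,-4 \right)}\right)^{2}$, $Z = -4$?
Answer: $5$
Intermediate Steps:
$C{\left(w,I \right)} = \frac{17}{4} + \frac{w}{4}$ ($C{\left(w,I \right)} = -2 + \frac{w + \left(-4 - 1\right)^{2}}{4} = -2 + \frac{w + \left(-5\right)^{2}}{4} = -2 + \frac{w + 25}{4} = -2 + \frac{25 + w}{4} = -2 + \left(\frac{25}{4} + \frac{w}{4}\right) = \frac{17}{4} + \frac{w}{4}$)
$r = 5$ ($r = 1 \left(1 + \left(\frac{17}{4} + \frac{1}{4} \left(-1\right)\right)\right) = 1 \left(1 + \left(\frac{17}{4} - \frac{1}{4}\right)\right) = 1 \left(1 + 4\right) = 1 \cdot 5 = 5$)
$r \left(27 - 26\right) = 5 \left(27 - 26\right) = 5 \cdot 1 = 5$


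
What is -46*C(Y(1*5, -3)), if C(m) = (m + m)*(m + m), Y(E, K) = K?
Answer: -1656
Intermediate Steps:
C(m) = 4*m**2 (C(m) = (2*m)*(2*m) = 4*m**2)
-46*C(Y(1*5, -3)) = -184*(-3)**2 = -184*9 = -46*36 = -1656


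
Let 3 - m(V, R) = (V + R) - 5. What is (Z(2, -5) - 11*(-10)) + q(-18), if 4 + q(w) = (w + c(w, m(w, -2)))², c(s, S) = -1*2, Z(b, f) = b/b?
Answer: 507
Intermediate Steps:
m(V, R) = 8 - R - V (m(V, R) = 3 - ((V + R) - 5) = 3 - ((R + V) - 5) = 3 - (-5 + R + V) = 3 + (5 - R - V) = 8 - R - V)
Z(b, f) = 1
c(s, S) = -2
q(w) = -4 + (-2 + w)² (q(w) = -4 + (w - 2)² = -4 + (-2 + w)²)
(Z(2, -5) - 11*(-10)) + q(-18) = (1 - 11*(-10)) - 18*(-4 - 18) = (1 + 110) - 18*(-22) = 111 + 396 = 507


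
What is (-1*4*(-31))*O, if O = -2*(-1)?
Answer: 248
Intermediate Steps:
O = 2
(-1*4*(-31))*O = (-1*4*(-31))*2 = -4*(-31)*2 = 124*2 = 248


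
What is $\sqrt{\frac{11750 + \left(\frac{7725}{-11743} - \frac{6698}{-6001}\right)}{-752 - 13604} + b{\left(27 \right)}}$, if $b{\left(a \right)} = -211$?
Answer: $\frac{i \sqrt{187533275467001185429661}}{29754812662} \approx 14.554 i$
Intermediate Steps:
$\sqrt{\frac{11750 + \left(\frac{7725}{-11743} - \frac{6698}{-6001}\right)}{-752 - 13604} + b{\left(27 \right)}} = \sqrt{\frac{11750 + \left(\frac{7725}{-11743} - \frac{6698}{-6001}\right)}{-752 - 13604} - 211} = \sqrt{\frac{11750 + \left(7725 \left(- \frac{1}{11743}\right) - - \frac{394}{353}\right)}{-14356} - 211} = \sqrt{\left(11750 + \left(- \frac{7725}{11743} + \frac{394}{353}\right)\right) \left(- \frac{1}{14356}\right) - 211} = \sqrt{\left(11750 + \frac{1899817}{4145279}\right) \left(- \frac{1}{14356}\right) - 211} = \sqrt{\frac{48708928067}{4145279} \left(- \frac{1}{14356}\right) - 211} = \sqrt{- \frac{48708928067}{59509625324} - 211} = \sqrt{- \frac{12605239871431}{59509625324}} = \frac{i \sqrt{187533275467001185429661}}{29754812662}$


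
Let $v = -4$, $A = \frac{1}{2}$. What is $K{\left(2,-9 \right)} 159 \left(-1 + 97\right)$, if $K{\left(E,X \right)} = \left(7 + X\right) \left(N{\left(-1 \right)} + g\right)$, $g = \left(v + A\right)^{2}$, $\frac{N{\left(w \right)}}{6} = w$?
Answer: $-190800$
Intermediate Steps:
$A = \frac{1}{2} \approx 0.5$
$N{\left(w \right)} = 6 w$
$g = \frac{49}{4}$ ($g = \left(-4 + \frac{1}{2}\right)^{2} = \left(- \frac{7}{2}\right)^{2} = \frac{49}{4} \approx 12.25$)
$K{\left(E,X \right)} = \frac{175}{4} + \frac{25 X}{4}$ ($K{\left(E,X \right)} = \left(7 + X\right) \left(6 \left(-1\right) + \frac{49}{4}\right) = \left(7 + X\right) \left(-6 + \frac{49}{4}\right) = \left(7 + X\right) \frac{25}{4} = \frac{175}{4} + \frac{25 X}{4}$)
$K{\left(2,-9 \right)} 159 \left(-1 + 97\right) = \left(\frac{175}{4} + \frac{25}{4} \left(-9\right)\right) 159 \left(-1 + 97\right) = \left(\frac{175}{4} - \frac{225}{4}\right) 159 \cdot 96 = \left(- \frac{25}{2}\right) 159 \cdot 96 = \left(- \frac{3975}{2}\right) 96 = -190800$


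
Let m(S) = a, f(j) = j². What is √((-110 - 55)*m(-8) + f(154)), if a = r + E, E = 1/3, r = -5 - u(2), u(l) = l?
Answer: 4*√1551 ≈ 157.53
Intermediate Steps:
r = -7 (r = -5 - 1*2 = -5 - 2 = -7)
E = ⅓ ≈ 0.33333
a = -20/3 (a = -7 + ⅓ = -20/3 ≈ -6.6667)
m(S) = -20/3
√((-110 - 55)*m(-8) + f(154)) = √((-110 - 55)*(-20/3) + 154²) = √(-165*(-20/3) + 23716) = √(1100 + 23716) = √24816 = 4*√1551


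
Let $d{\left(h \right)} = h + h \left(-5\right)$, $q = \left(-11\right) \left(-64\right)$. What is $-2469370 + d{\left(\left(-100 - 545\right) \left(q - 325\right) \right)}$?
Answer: $-1491550$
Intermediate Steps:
$q = 704$
$d{\left(h \right)} = - 4 h$ ($d{\left(h \right)} = h - 5 h = - 4 h$)
$-2469370 + d{\left(\left(-100 - 545\right) \left(q - 325\right) \right)} = -2469370 - 4 \left(-100 - 545\right) \left(704 - 325\right) = -2469370 - 4 \left(\left(-645\right) 379\right) = -2469370 - -977820 = -2469370 + 977820 = -1491550$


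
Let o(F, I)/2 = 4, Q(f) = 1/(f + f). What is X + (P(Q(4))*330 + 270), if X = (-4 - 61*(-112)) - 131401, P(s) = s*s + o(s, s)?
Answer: -3893051/32 ≈ -1.2166e+5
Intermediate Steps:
Q(f) = 1/(2*f)
o(F, I) = 8 (o(F, I) = 2*4 = 8)
P(s) = 8 + s² (P(s) = s*s + 8 = s² + 8 = 8 + s²)
X = -124573 (X = (-4 + 6832) - 131401 = 6828 - 131401 = -124573)
X + (P(Q(4))*330 + 270) = -124573 + ((8 + ((½)/4)²)*330 + 270) = -124573 + ((8 + ((½)*(¼))²)*330 + 270) = -124573 + ((8 + (⅛)²)*330 + 270) = -124573 + ((8 + 1/64)*330 + 270) = -124573 + ((513/64)*330 + 270) = -124573 + (84645/32 + 270) = -124573 + 93285/32 = -3893051/32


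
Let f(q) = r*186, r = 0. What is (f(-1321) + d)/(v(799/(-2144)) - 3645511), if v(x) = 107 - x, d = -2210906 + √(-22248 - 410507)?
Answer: 4740182464/7815745377 - 2144*I*√432755/7815745377 ≈ 0.60649 - 0.00018046*I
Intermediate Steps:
f(q) = 0 (f(q) = 0*186 = 0)
d = -2210906 + I*√432755 (d = -2210906 + √(-432755) = -2210906 + I*√432755 ≈ -2.2109e+6 + 657.84*I)
(f(-1321) + d)/(v(799/(-2144)) - 3645511) = (0 + (-2210906 + I*√432755))/((107 - 799/(-2144)) - 3645511) = (-2210906 + I*√432755)/((107 - 799*(-1)/2144) - 3645511) = (-2210906 + I*√432755)/((107 - 1*(-799/2144)) - 3645511) = (-2210906 + I*√432755)/((107 + 799/2144) - 3645511) = (-2210906 + I*√432755)/(230207/2144 - 3645511) = (-2210906 + I*√432755)/(-7815745377/2144) = (-2210906 + I*√432755)*(-2144/7815745377) = 4740182464/7815745377 - 2144*I*√432755/7815745377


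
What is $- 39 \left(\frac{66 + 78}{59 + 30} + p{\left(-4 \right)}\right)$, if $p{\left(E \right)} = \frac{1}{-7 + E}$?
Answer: $- \frac{58305}{979} \approx -59.556$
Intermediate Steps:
$- 39 \left(\frac{66 + 78}{59 + 30} + p{\left(-4 \right)}\right) = - 39 \left(\frac{66 + 78}{59 + 30} + \frac{1}{-7 - 4}\right) = - 39 \left(\frac{144}{89} + \frac{1}{-11}\right) = - 39 \left(144 \cdot \frac{1}{89} - \frac{1}{11}\right) = - 39 \left(\frac{144}{89} - \frac{1}{11}\right) = \left(-39\right) \frac{1495}{979} = - \frac{58305}{979}$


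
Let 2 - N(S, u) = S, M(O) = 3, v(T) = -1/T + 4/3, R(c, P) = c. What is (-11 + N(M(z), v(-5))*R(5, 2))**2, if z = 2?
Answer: 256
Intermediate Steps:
v(T) = 4/3 - 1/T (v(T) = -1/T + 4*(1/3) = -1/T + 4/3 = 4/3 - 1/T)
N(S, u) = 2 - S
(-11 + N(M(z), v(-5))*R(5, 2))**2 = (-11 + (2 - 1*3)*5)**2 = (-11 + (2 - 3)*5)**2 = (-11 - 1*5)**2 = (-11 - 5)**2 = (-16)**2 = 256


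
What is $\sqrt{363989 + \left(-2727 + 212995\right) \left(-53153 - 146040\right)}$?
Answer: $i \sqrt{41883549735} \approx 2.0465 \cdot 10^{5} i$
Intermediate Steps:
$\sqrt{363989 + \left(-2727 + 212995\right) \left(-53153 - 146040\right)} = \sqrt{363989 + 210268 \left(-199193\right)} = \sqrt{363989 - 41883913724} = \sqrt{-41883549735} = i \sqrt{41883549735}$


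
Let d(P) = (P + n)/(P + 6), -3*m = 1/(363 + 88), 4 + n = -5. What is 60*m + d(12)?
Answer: 331/2706 ≈ 0.12232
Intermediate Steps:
n = -9 (n = -4 - 5 = -9)
m = -1/1353 (m = -1/(3*(363 + 88)) = -1/3/451 = -1/3*1/451 = -1/1353 ≈ -0.00073910)
d(P) = (-9 + P)/(6 + P) (d(P) = (P - 9)/(P + 6) = (-9 + P)/(6 + P))
60*m + d(12) = 60*(-1/1353) + (-9 + 12)/(6 + 12) = -20/451 + 3/18 = -20/451 + (1/18)*3 = -20/451 + 1/6 = 331/2706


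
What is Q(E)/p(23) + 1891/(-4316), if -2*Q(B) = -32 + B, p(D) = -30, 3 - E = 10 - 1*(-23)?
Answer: -95263/64740 ≈ -1.4715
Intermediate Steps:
E = -30 (E = 3 - (10 - 1*(-23)) = 3 - (10 + 23) = 3 - 1*33 = 3 - 33 = -30)
Q(B) = 16 - B/2 (Q(B) = -(-32 + B)/2 = 16 - B/2)
Q(E)/p(23) + 1891/(-4316) = (16 - 1/2*(-30))/(-30) + 1891/(-4316) = (16 + 15)*(-1/30) + 1891*(-1/4316) = 31*(-1/30) - 1891/4316 = -31/30 - 1891/4316 = -95263/64740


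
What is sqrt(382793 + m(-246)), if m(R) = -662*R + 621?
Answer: sqrt(546266) ≈ 739.10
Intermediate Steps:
m(R) = 621 - 662*R
sqrt(382793 + m(-246)) = sqrt(382793 + (621 - 662*(-246))) = sqrt(382793 + (621 + 162852)) = sqrt(382793 + 163473) = sqrt(546266)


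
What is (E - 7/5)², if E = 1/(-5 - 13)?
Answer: 17161/8100 ≈ 2.1186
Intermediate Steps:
E = -1/18 (E = 1/(-18) = -1/18 ≈ -0.055556)
(E - 7/5)² = (-1/18 - 7/5)² = (-131/90)² = 17161/8100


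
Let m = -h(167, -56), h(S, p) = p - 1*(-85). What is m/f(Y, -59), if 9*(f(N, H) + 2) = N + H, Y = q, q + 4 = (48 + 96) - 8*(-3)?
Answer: -3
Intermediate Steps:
h(S, p) = 85 + p (h(S, p) = p + 85 = 85 + p)
q = 164 (q = -4 + ((48 + 96) - 8*(-3)) = -4 + (144 + 24) = -4 + 168 = 164)
Y = 164
m = -29 (m = -(85 - 56) = -1*29 = -29)
f(N, H) = -2 + H/9 + N/9 (f(N, H) = -2 + (N + H)/9 = -2 + (H + N)/9 = -2 + (H/9 + N/9) = -2 + H/9 + N/9)
m/f(Y, -59) = -29/(-2 + (1/9)*(-59) + (1/9)*164) = -29/(-2 - 59/9 + 164/9) = -29/29/3 = -29*3/29 = -3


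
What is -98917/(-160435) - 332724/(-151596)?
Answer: 5697999706/2026775355 ≈ 2.8114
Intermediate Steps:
-98917/(-160435) - 332724/(-151596) = -98917*(-1/160435) - 332724*(-1/151596) = 98917/160435 + 27727/12633 = 5697999706/2026775355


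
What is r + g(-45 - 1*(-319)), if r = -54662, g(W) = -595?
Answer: -55257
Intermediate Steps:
r + g(-45 - 1*(-319)) = -54662 - 595 = -55257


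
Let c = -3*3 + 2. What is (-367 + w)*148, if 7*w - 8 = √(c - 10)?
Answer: -379028/7 + 148*I*√17/7 ≈ -54147.0 + 87.174*I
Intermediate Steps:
c = -7 (c = -9 + 2 = -7)
w = 8/7 + I*√17/7 (w = 8/7 + √(-7 - 10)/7 = 8/7 + √(-17)/7 = 8/7 + (I*√17)/7 = 8/7 + I*√17/7 ≈ 1.1429 + 0.58902*I)
(-367 + w)*148 = (-367 + (8/7 + I*√17/7))*148 = (-2561/7 + I*√17/7)*148 = -379028/7 + 148*I*√17/7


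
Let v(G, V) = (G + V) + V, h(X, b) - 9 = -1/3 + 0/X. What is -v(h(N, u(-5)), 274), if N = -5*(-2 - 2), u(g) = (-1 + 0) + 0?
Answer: -1670/3 ≈ -556.67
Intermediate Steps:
u(g) = -1 (u(g) = -1 + 0 = -1)
N = 20 (N = -5*(-4) = 20)
h(X, b) = 26/3 (h(X, b) = 9 + (-1/3 + 0/X) = 9 + (-1*⅓ + 0) = 9 + (-⅓ + 0) = 9 - ⅓ = 26/3)
v(G, V) = G + 2*V
-v(h(N, u(-5)), 274) = -(26/3 + 2*274) = -(26/3 + 548) = -1*1670/3 = -1670/3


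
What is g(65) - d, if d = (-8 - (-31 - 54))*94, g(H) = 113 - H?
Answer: -7190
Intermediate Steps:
d = 7238 (d = (-8 - 1*(-85))*94 = (-8 + 85)*94 = 77*94 = 7238)
g(65) - d = (113 - 1*65) - 1*7238 = (113 - 65) - 7238 = 48 - 7238 = -7190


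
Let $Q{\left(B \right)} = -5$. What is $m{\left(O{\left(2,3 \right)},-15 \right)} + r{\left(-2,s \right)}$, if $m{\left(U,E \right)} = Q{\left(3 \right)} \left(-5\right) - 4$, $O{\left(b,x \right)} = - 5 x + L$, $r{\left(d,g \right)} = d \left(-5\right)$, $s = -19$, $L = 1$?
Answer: $31$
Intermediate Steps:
$r{\left(d,g \right)} = - 5 d$
$O{\left(b,x \right)} = 1 - 5 x$ ($O{\left(b,x \right)} = - 5 x + 1 = 1 - 5 x$)
$m{\left(U,E \right)} = 21$ ($m{\left(U,E \right)} = \left(-5\right) \left(-5\right) - 4 = 25 - 4 = 21$)
$m{\left(O{\left(2,3 \right)},-15 \right)} + r{\left(-2,s \right)} = 21 - -10 = 21 + 10 = 31$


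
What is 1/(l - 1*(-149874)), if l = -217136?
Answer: -1/67262 ≈ -1.4867e-5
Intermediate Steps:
1/(l - 1*(-149874)) = 1/(-217136 - 1*(-149874)) = 1/(-217136 + 149874) = 1/(-67262) = -1/67262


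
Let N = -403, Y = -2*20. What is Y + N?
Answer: -443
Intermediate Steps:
Y = -40
Y + N = -40 - 403 = -443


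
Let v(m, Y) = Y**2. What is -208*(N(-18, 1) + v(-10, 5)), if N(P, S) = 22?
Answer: -9776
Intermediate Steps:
-208*(N(-18, 1) + v(-10, 5)) = -208*(22 + 5**2) = -208*(22 + 25) = -208*47 = -9776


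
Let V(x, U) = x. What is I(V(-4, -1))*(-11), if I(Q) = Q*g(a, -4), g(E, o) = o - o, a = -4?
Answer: 0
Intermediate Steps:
g(E, o) = 0
I(Q) = 0 (I(Q) = Q*0 = 0)
I(V(-4, -1))*(-11) = 0*(-11) = 0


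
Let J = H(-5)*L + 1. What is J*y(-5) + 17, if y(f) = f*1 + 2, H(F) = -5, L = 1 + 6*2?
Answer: 209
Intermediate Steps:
L = 13 (L = 1 + 12 = 13)
J = -64 (J = -5*13 + 1 = -65 + 1 = -64)
y(f) = 2 + f (y(f) = f + 2 = 2 + f)
J*y(-5) + 17 = -64*(2 - 5) + 17 = -64*(-3) + 17 = 192 + 17 = 209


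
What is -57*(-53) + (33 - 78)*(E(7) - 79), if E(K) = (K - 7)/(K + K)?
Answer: 6576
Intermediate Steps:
E(K) = (-7 + K)/(2*K) (E(K) = (-7 + K)/((2*K)) = (-7 + K)*(1/(2*K)) = (-7 + K)/(2*K))
-57*(-53) + (33 - 78)*(E(7) - 79) = -57*(-53) + (33 - 78)*((1/2)*(-7 + 7)/7 - 79) = 3021 - 45*((1/2)*(1/7)*0 - 79) = 3021 - 45*(0 - 79) = 3021 - 45*(-79) = 3021 + 3555 = 6576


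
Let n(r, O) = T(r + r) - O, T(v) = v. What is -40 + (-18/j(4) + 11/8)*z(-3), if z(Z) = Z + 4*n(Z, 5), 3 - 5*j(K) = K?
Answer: -34677/8 ≈ -4334.6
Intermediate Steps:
j(K) = ⅗ - K/5
n(r, O) = -O + 2*r (n(r, O) = (r + r) - O = 2*r - O = -O + 2*r)
z(Z) = -20 + 9*Z (z(Z) = Z + 4*(-1*5 + 2*Z) = Z + 4*(-5 + 2*Z) = Z + (-20 + 8*Z) = -20 + 9*Z)
-40 + (-18/j(4) + 11/8)*z(-3) = -40 + (-18/(⅗ - ⅕*4) + 11/8)*(-20 + 9*(-3)) = -40 + (-18/(⅗ - ⅘) + 11*(⅛))*(-20 - 27) = -40 + (-18/(-⅕) + 11/8)*(-47) = -40 + (-18*(-5) + 11/8)*(-47) = -40 + (90 + 11/8)*(-47) = -40 + (731/8)*(-47) = -40 - 34357/8 = -34677/8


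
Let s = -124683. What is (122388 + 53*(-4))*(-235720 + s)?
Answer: -44032596928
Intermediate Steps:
(122388 + 53*(-4))*(-235720 + s) = (122388 + 53*(-4))*(-235720 - 124683) = (122388 - 212)*(-360403) = 122176*(-360403) = -44032596928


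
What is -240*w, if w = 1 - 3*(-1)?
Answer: -960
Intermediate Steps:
w = 4 (w = 1 + 3 = 4)
-240*w = -240*4 = -960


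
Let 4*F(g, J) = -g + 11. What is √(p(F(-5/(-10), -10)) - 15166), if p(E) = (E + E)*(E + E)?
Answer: I*√242215/4 ≈ 123.04*I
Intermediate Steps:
F(g, J) = 11/4 - g/4 (F(g, J) = (-g + 11)/4 = (11 - g)/4 = 11/4 - g/4)
p(E) = 4*E² (p(E) = (2*E)*(2*E) = 4*E²)
√(p(F(-5/(-10), -10)) - 15166) = √(4*(11/4 - (-5)/(4*(-10)))² - 15166) = √(4*(11/4 - (-5)*(-1)/(4*10))² - 15166) = √(4*(11/4 - ¼*½)² - 15166) = √(4*(11/4 - ⅛)² - 15166) = √(4*(21/8)² - 15166) = √(4*(441/64) - 15166) = √(441/16 - 15166) = √(-242215/16) = I*√242215/4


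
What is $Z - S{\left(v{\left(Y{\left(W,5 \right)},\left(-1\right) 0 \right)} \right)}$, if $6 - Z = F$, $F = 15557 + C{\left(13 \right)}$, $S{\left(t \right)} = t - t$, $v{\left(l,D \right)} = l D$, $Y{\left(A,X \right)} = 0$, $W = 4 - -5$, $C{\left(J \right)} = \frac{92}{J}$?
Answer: $- \frac{202255}{13} \approx -15558.0$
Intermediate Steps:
$W = 9$ ($W = 4 + 5 = 9$)
$v{\left(l,D \right)} = D l$
$S{\left(t \right)} = 0$
$F = \frac{202333}{13}$ ($F = 15557 + \frac{92}{13} = \frac{202333}{13} \approx 15564.0$)
$Z = - \frac{202255}{13}$ ($Z = 6 - \frac{202333}{13} = - \frac{202255}{13} \approx -15558.0$)
$Z - S{\left(v{\left(Y{\left(W,5 \right)},\left(-1\right) 0 \right)} \right)} = - \frac{202255}{13} - 0 = - \frac{202255}{13} + 0 = - \frac{202255}{13}$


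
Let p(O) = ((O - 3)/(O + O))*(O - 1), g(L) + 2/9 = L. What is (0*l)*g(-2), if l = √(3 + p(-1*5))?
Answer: 0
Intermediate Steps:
g(L) = -2/9 + L
p(O) = (-1 + O)*(-3 + O)/(2*O) (p(O) = ((-3 + O)/((2*O)))*(-1 + O) = ((-3 + O)*(1/(2*O)))*(-1 + O) = ((-3 + O)/(2*O))*(-1 + O) = (-1 + O)*(-3 + O)/(2*O))
l = 3*I*√5/5 (l = √(3 + (3 + (-1*5)*(-4 - 1*5))/(2*((-1*5)))) = √(3 + (½)*(3 - 5*(-4 - 5))/(-5)) = √(3 + (½)*(-⅕)*(3 - 5*(-9))) = √(3 + (½)*(-⅕)*(3 + 45)) = √(3 + (½)*(-⅕)*48) = √(3 - 24/5) = √(-9/5) = 3*I*√5/5 ≈ 1.3416*I)
(0*l)*g(-2) = (0*(3*I*√5/5))*(-2/9 - 2) = 0*(-20/9) = 0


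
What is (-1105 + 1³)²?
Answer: 1218816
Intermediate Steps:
(-1105 + 1³)² = (-1105 + 1)² = (-1104)² = 1218816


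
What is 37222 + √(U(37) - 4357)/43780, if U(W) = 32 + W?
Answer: 37222 + 2*I*√67/10945 ≈ 37222.0 + 0.0014957*I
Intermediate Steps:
37222 + √(U(37) - 4357)/43780 = 37222 + √((32 + 37) - 4357)/43780 = 37222 + √(69 - 4357)*(1/43780) = 37222 + √(-4288)*(1/43780) = 37222 + (8*I*√67)*(1/43780) = 37222 + 2*I*√67/10945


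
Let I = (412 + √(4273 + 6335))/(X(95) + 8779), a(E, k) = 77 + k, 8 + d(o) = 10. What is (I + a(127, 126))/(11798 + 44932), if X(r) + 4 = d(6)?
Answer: 1782143/497919210 + 2*√663/248959605 ≈ 0.0035794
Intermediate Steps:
d(o) = 2 (d(o) = -8 + 10 = 2)
X(r) = -2 (X(r) = -4 + 2 = -2)
I = 412/8777 + 4*√663/8777 (I = (412 + √(4273 + 6335))/(-2 + 8779) = (412 + √10608)/8777 = (412 + 4*√663)*(1/8777) = 412/8777 + 4*√663/8777 ≈ 0.058676)
(I + a(127, 126))/(11798 + 44932) = ((412/8777 + 4*√663/8777) + (77 + 126))/(11798 + 44932) = ((412/8777 + 4*√663/8777) + 203)/56730 = (1782143/8777 + 4*√663/8777)*(1/56730) = 1782143/497919210 + 2*√663/248959605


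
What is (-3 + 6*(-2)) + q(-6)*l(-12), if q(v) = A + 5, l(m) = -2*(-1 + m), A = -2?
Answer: 63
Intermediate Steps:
l(m) = 2 - 2*m
q(v) = 3 (q(v) = -2 + 5 = 3)
(-3 + 6*(-2)) + q(-6)*l(-12) = (-3 + 6*(-2)) + 3*(2 - 2*(-12)) = (-3 - 12) + 3*(2 + 24) = -15 + 3*26 = -15 + 78 = 63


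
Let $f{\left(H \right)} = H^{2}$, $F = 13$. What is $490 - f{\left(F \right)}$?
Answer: $321$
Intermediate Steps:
$490 - f{\left(F \right)} = 490 - 13^{2} = 490 - 169 = 321$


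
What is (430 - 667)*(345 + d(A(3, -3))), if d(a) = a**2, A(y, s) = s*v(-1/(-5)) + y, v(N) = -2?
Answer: -100962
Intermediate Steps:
A(y, s) = y - 2*s (A(y, s) = s*(-2) + y = -2*s + y = y - 2*s)
(430 - 667)*(345 + d(A(3, -3))) = (430 - 667)*(345 + (3 - 2*(-3))**2) = -237*(345 + (3 + 6)**2) = -237*(345 + 9**2) = -237*(345 + 81) = -237*426 = -100962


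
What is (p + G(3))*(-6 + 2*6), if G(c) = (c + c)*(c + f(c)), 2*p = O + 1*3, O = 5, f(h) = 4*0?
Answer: 132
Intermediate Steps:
f(h) = 0
p = 4 (p = (5 + 1*3)/2 = (5 + 3)/2 = (½)*8 = 4)
G(c) = 2*c² (G(c) = (c + c)*(c + 0) = (2*c)*c = 2*c²)
(p + G(3))*(-6 + 2*6) = (4 + 2*3²)*(-6 + 2*6) = (4 + 2*9)*(-6 + 12) = (4 + 18)*6 = 22*6 = 132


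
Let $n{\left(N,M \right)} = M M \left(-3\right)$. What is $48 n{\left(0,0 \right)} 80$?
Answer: $0$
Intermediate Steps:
$n{\left(N,M \right)} = - 3 M^{2}$ ($n{\left(N,M \right)} = M^{2} \left(-3\right) = - 3 M^{2}$)
$48 n{\left(0,0 \right)} 80 = 48 \left(- 3 \cdot 0^{2}\right) 80 = 48 \left(\left(-3\right) 0\right) 80 = 48 \cdot 0 \cdot 80 = 0 \cdot 80 = 0$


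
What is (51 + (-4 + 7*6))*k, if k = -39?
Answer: -3471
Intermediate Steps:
(51 + (-4 + 7*6))*k = (51 + (-4 + 7*6))*(-39) = (51 + (-4 + 42))*(-39) = (51 + 38)*(-39) = 89*(-39) = -3471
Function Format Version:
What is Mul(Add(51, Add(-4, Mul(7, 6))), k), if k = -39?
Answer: -3471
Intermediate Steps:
Mul(Add(51, Add(-4, Mul(7, 6))), k) = Mul(Add(51, Add(-4, Mul(7, 6))), -39) = Mul(Add(51, Add(-4, 42)), -39) = Mul(Add(51, 38), -39) = Mul(89, -39) = -3471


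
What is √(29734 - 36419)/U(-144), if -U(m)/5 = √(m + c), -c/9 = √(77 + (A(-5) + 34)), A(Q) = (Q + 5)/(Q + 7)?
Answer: -√6685/(15*√(16 + √111)) ≈ -1.0581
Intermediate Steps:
A(Q) = (5 + Q)/(7 + Q)
c = -9*√111 (c = -9*√(77 + ((5 - 5)/(7 - 5) + 34)) = -9*√(77 + (0/2 + 34)) = -9*√(77 + ((½)*0 + 34)) = -9*√(77 + (0 + 34)) = -9*√(77 + 34) = -9*√111 ≈ -94.821)
U(m) = -5*√(m - 9*√111)
√(29734 - 36419)/U(-144) = √(29734 - 36419)/((-5*√(-144 - 9*√111))) = √(-6685)*(-1/(5*√(-144 - 9*√111))) = (I*√6685)*(-1/(5*√(-144 - 9*√111))) = -I*√6685/(5*√(-144 - 9*√111))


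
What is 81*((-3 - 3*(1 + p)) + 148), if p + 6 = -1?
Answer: 13203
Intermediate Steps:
p = -7 (p = -6 - 1 = -7)
81*((-3 - 3*(1 + p)) + 148) = 81*((-3 - 3*(1 - 7)) + 148) = 81*((-3 - 3*(-6)) + 148) = 81*((-3 + 18) + 148) = 81*(15 + 148) = 81*163 = 13203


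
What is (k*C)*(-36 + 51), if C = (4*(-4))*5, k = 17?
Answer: -20400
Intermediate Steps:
C = -80 (C = -16*5 = -80)
(k*C)*(-36 + 51) = (17*(-80))*(-36 + 51) = -1360*15 = -20400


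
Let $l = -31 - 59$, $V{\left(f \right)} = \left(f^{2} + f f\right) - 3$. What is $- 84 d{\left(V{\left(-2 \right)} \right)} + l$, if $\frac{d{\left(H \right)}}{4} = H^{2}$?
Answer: $-8490$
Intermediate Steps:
$V{\left(f \right)} = -3 + 2 f^{2}$ ($V{\left(f \right)} = \left(f^{2} + f^{2}\right) - 3 = 2 f^{2} - 3 = -3 + 2 f^{2}$)
$d{\left(H \right)} = 4 H^{2}$
$l = -90$ ($l = -31 - 59 = -90$)
$- 84 d{\left(V{\left(-2 \right)} \right)} + l = - 84 \cdot 4 \left(-3 + 2 \left(-2\right)^{2}\right)^{2} - 90 = - 84 \cdot 4 \left(-3 + 2 \cdot 4\right)^{2} - 90 = - 84 \cdot 4 \left(-3 + 8\right)^{2} - 90 = - 84 \cdot 4 \cdot 5^{2} - 90 = - 84 \cdot 4 \cdot 25 - 90 = \left(-84\right) 100 - 90 = -8400 - 90 = -8490$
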